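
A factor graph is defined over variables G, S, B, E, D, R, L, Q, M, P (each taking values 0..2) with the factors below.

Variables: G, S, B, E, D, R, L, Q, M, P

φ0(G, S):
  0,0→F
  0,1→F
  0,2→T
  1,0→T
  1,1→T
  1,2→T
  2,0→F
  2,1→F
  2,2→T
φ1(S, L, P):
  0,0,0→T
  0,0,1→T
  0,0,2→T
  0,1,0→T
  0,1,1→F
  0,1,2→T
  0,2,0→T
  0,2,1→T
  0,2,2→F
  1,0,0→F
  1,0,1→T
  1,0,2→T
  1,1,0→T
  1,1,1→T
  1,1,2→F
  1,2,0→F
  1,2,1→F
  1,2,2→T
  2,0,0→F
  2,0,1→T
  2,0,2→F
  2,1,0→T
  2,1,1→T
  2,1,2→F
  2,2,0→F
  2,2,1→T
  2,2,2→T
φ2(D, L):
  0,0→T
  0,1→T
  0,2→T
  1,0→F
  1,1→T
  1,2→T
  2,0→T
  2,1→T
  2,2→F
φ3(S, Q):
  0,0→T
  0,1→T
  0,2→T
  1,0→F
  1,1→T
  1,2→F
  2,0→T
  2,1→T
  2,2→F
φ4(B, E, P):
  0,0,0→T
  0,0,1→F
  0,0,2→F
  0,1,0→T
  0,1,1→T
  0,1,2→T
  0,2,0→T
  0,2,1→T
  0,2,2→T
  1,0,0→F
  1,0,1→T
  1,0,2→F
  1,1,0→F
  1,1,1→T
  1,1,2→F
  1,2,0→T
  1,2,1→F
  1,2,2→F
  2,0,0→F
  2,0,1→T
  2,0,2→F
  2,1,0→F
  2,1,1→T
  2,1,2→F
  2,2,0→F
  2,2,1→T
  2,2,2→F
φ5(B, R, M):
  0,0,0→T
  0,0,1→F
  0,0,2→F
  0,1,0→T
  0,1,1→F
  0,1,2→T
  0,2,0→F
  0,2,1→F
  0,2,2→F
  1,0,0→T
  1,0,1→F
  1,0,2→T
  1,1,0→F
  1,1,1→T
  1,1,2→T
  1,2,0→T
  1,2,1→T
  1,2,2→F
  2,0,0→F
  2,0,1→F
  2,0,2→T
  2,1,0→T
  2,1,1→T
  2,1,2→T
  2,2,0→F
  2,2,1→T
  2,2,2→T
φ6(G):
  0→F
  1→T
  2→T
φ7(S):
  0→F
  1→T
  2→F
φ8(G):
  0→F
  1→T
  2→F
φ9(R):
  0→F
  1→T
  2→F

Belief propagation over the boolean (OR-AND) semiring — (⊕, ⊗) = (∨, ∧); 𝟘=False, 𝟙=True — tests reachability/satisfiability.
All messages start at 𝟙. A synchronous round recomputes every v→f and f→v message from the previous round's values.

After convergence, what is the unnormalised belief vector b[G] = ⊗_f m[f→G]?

b[G] = [F, T, F]

init: all messages = 𝟙 over 3 values
r1 m[φ0→G] = [T, T, T]
r1 m[φ0→S] = [T, T, T]
r1 m[φ1→S] = [T, T, T]
r1 m[φ1→L] = [T, T, T]
r1 m[φ1→P] = [T, T, T]
r1 m[φ2→D] = [T, T, T]
r1 m[φ2→L] = [T, T, T]
r1 m[φ3→S] = [T, T, T]
r1 m[φ3→Q] = [T, T, T]
r1 m[φ4→B] = [T, T, T]
r1 m[φ4→E] = [T, T, T]
r1 m[φ4→P] = [T, T, T]
r1 m[φ5→B] = [T, T, T]
r1 m[φ5→R] = [T, T, T]
r1 m[φ5→M] = [T, T, T]
r1 m[φ6→G] = [F, T, T]
r1 m[φ7→S] = [F, T, F]
r1 m[φ8→G] = [F, T, F]
r1 m[φ9→R] = [F, T, F]
r1 m[G→φ0] = [T, T, T]
r1 m[G→φ6] = [T, T, T]
r1 m[G→φ8] = [T, T, T]
r1 m[S→φ0] = [T, T, T]
r1 m[S→φ1] = [T, T, T]
r1 m[S→φ3] = [T, T, T]
r1 m[S→φ7] = [T, T, T]
r1 m[B→φ4] = [T, T, T]
r1 m[B→φ5] = [T, T, T]
r1 m[E→φ4] = [T, T, T]
r1 m[D→φ2] = [T, T, T]
r1 m[R→φ5] = [T, T, T]
r1 m[R→φ9] = [T, T, T]
r1 m[L→φ1] = [T, T, T]
r1 m[L→φ2] = [T, T, T]
r1 m[Q→φ3] = [T, T, T]
r1 m[M→φ5] = [T, T, T]
r1 m[P→φ1] = [T, T, T]
r1 m[P→φ4] = [T, T, T]
r2 m[φ0→G] = [T, T, T]
r2 m[φ0→S] = [T, T, T]
r2 m[φ1→S] = [T, T, T]
r2 m[φ1→L] = [T, T, T]
r2 m[φ1→P] = [T, T, T]
r2 m[φ2→D] = [T, T, T]
r2 m[φ2→L] = [T, T, T]
r2 m[φ3→S] = [T, T, T]
r2 m[φ3→Q] = [T, T, T]
r2 m[φ4→B] = [T, T, T]
r2 m[φ4→E] = [T, T, T]
r2 m[φ4→P] = [T, T, T]
r2 m[φ5→B] = [T, T, T]
r2 m[φ5→R] = [T, T, T]
r2 m[φ5→M] = [T, T, T]
r2 m[φ6→G] = [F, T, T]
r2 m[φ7→S] = [F, T, F]
r2 m[φ8→G] = [F, T, F]
r2 m[φ9→R] = [F, T, F]
r2 m[G→φ0] = [F, T, F]
r2 m[G→φ6] = [F, T, F]
r2 m[G→φ8] = [F, T, T]
r2 m[S→φ0] = [F, T, F]
r2 m[S→φ1] = [F, T, F]
r2 m[S→φ3] = [F, T, F]
r2 m[S→φ7] = [T, T, T]
r2 m[B→φ4] = [T, T, T]
r2 m[B→φ5] = [T, T, T]
r2 m[E→φ4] = [T, T, T]
r2 m[D→φ2] = [T, T, T]
r2 m[R→φ5] = [F, T, F]
r2 m[R→φ9] = [T, T, T]
r2 m[L→φ1] = [T, T, T]
r2 m[L→φ2] = [T, T, T]
r2 m[Q→φ3] = [T, T, T]
r2 m[M→φ5] = [T, T, T]
r2 m[P→φ1] = [T, T, T]
r2 m[P→φ4] = [T, T, T]
r3 m[φ0→G] = [F, T, F]
r3 m[φ0→S] = [T, T, T]
r3 m[φ1→S] = [T, T, T]
r3 m[φ1→L] = [T, T, T]
r3 m[φ1→P] = [T, T, T]
r3 m[φ2→D] = [T, T, T]
r3 m[φ2→L] = [T, T, T]
r3 m[φ3→S] = [T, T, T]
r3 m[φ3→Q] = [F, T, F]
r3 m[φ4→B] = [T, T, T]
r3 m[φ4→E] = [T, T, T]
r3 m[φ4→P] = [T, T, T]
r3 m[φ5→B] = [T, T, T]
r3 m[φ5→R] = [T, T, T]
r3 m[φ5→M] = [T, T, T]
r3 m[φ6→G] = [F, T, T]
r3 m[φ7→S] = [F, T, F]
r3 m[φ8→G] = [F, T, F]
r3 m[φ9→R] = [F, T, F]
r3 m[G→φ0] = [F, T, F]
r3 m[G→φ6] = [F, T, F]
r3 m[G→φ8] = [F, T, T]
r3 m[S→φ0] = [F, T, F]
r3 m[S→φ1] = [F, T, F]
r3 m[S→φ3] = [F, T, F]
r3 m[S→φ7] = [T, T, T]
r3 m[B→φ4] = [T, T, T]
r3 m[B→φ5] = [T, T, T]
r3 m[E→φ4] = [T, T, T]
r3 m[D→φ2] = [T, T, T]
r3 m[R→φ5] = [F, T, F]
r3 m[R→φ9] = [T, T, T]
r3 m[L→φ1] = [T, T, T]
r3 m[L→φ2] = [T, T, T]
r3 m[Q→φ3] = [T, T, T]
r3 m[M→φ5] = [T, T, T]
r3 m[P→φ1] = [T, T, T]
r3 m[P→φ4] = [T, T, T]
r4 m[φ0→G] = [F, T, F]
r4 m[φ0→S] = [T, T, T]
r4 m[φ1→S] = [T, T, T]
r4 m[φ1→L] = [T, T, T]
r4 m[φ1→P] = [T, T, T]
r4 m[φ2→D] = [T, T, T]
r4 m[φ2→L] = [T, T, T]
r4 m[φ3→S] = [T, T, T]
r4 m[φ3→Q] = [F, T, F]
r4 m[φ4→B] = [T, T, T]
r4 m[φ4→E] = [T, T, T]
r4 m[φ4→P] = [T, T, T]
r4 m[φ5→B] = [T, T, T]
r4 m[φ5→R] = [T, T, T]
r4 m[φ5→M] = [T, T, T]
r4 m[φ6→G] = [F, T, T]
r4 m[φ7→S] = [F, T, F]
r4 m[φ8→G] = [F, T, F]
r4 m[φ9→R] = [F, T, F]
r4 m[G→φ0] = [F, T, F]
r4 m[G→φ6] = [F, T, F]
r4 m[G→φ8] = [F, T, F]
r4 m[S→φ0] = [F, T, F]
r4 m[S→φ1] = [F, T, F]
r4 m[S→φ3] = [F, T, F]
r4 m[S→φ7] = [T, T, T]
r4 m[B→φ4] = [T, T, T]
r4 m[B→φ5] = [T, T, T]
r4 m[E→φ4] = [T, T, T]
r4 m[D→φ2] = [T, T, T]
r4 m[R→φ5] = [F, T, F]
r4 m[R→φ9] = [T, T, T]
r4 m[L→φ1] = [T, T, T]
r4 m[L→φ2] = [T, T, T]
r4 m[Q→φ3] = [T, T, T]
r4 m[M→φ5] = [T, T, T]
r4 m[P→φ1] = [T, T, T]
r4 m[P→φ4] = [T, T, T]
r5 m[φ0→G] = [F, T, F]
r5 m[φ0→S] = [T, T, T]
r5 m[φ1→S] = [T, T, T]
r5 m[φ1→L] = [T, T, T]
r5 m[φ1→P] = [T, T, T]
r5 m[φ2→D] = [T, T, T]
r5 m[φ2→L] = [T, T, T]
r5 m[φ3→S] = [T, T, T]
r5 m[φ3→Q] = [F, T, F]
r5 m[φ4→B] = [T, T, T]
r5 m[φ4→E] = [T, T, T]
r5 m[φ4→P] = [T, T, T]
r5 m[φ5→B] = [T, T, T]
r5 m[φ5→R] = [T, T, T]
r5 m[φ5→M] = [T, T, T]
r5 m[φ6→G] = [F, T, T]
r5 m[φ7→S] = [F, T, F]
r5 m[φ8→G] = [F, T, F]
r5 m[φ9→R] = [F, T, F]
r5 m[G→φ0] = [F, T, F]
r5 m[G→φ6] = [F, T, F]
r5 m[G→φ8] = [F, T, F]
r5 m[S→φ0] = [F, T, F]
r5 m[S→φ1] = [F, T, F]
r5 m[S→φ3] = [F, T, F]
r5 m[S→φ7] = [T, T, T]
r5 m[B→φ4] = [T, T, T]
r5 m[B→φ5] = [T, T, T]
r5 m[E→φ4] = [T, T, T]
r5 m[D→φ2] = [T, T, T]
r5 m[R→φ5] = [F, T, F]
r5 m[R→φ9] = [T, T, T]
r5 m[L→φ1] = [T, T, T]
r5 m[L→φ2] = [T, T, T]
r5 m[Q→φ3] = [T, T, T]
r5 m[M→φ5] = [T, T, T]
r5 m[P→φ1] = [T, T, T]
r5 m[P→φ4] = [T, T, T]
fixed point reached at round 5
b[G] = ⊗ incoming = [F, T, F]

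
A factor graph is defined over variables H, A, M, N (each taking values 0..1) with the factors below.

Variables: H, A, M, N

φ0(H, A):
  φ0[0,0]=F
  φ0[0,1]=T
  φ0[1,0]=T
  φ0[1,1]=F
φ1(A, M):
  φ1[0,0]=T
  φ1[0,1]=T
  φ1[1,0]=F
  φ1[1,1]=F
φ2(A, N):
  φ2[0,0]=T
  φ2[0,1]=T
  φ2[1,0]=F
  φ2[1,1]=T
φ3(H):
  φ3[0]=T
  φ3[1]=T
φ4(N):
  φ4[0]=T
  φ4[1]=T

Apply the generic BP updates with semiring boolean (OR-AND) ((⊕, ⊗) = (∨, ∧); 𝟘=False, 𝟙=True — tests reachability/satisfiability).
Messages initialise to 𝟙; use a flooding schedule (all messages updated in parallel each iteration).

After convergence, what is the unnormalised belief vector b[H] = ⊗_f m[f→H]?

b[H] = [F, T]

init: all messages = 𝟙 over 2 values
r1 m[φ0→H] = [T, T]
r1 m[φ0→A] = [T, T]
r1 m[φ1→A] = [T, F]
r1 m[φ1→M] = [T, T]
r1 m[φ2→A] = [T, T]
r1 m[φ2→N] = [T, T]
r1 m[φ3→H] = [T, T]
r1 m[φ4→N] = [T, T]
r1 m[H→φ0] = [T, T]
r1 m[H→φ3] = [T, T]
r1 m[A→φ0] = [T, T]
r1 m[A→φ1] = [T, T]
r1 m[A→φ2] = [T, T]
r1 m[M→φ1] = [T, T]
r1 m[N→φ2] = [T, T]
r1 m[N→φ4] = [T, T]
r2 m[φ0→H] = [T, T]
r2 m[φ0→A] = [T, T]
r2 m[φ1→A] = [T, F]
r2 m[φ1→M] = [T, T]
r2 m[φ2→A] = [T, T]
r2 m[φ2→N] = [T, T]
r2 m[φ3→H] = [T, T]
r2 m[φ4→N] = [T, T]
r2 m[H→φ0] = [T, T]
r2 m[H→φ3] = [T, T]
r2 m[A→φ0] = [T, F]
r2 m[A→φ1] = [T, T]
r2 m[A→φ2] = [T, F]
r2 m[M→φ1] = [T, T]
r2 m[N→φ2] = [T, T]
r2 m[N→φ4] = [T, T]
r3 m[φ0→H] = [F, T]
r3 m[φ0→A] = [T, T]
r3 m[φ1→A] = [T, F]
r3 m[φ1→M] = [T, T]
r3 m[φ2→A] = [T, T]
r3 m[φ2→N] = [T, T]
r3 m[φ3→H] = [T, T]
r3 m[φ4→N] = [T, T]
r3 m[H→φ0] = [T, T]
r3 m[H→φ3] = [T, T]
r3 m[A→φ0] = [T, F]
r3 m[A→φ1] = [T, T]
r3 m[A→φ2] = [T, F]
r3 m[M→φ1] = [T, T]
r3 m[N→φ2] = [T, T]
r3 m[N→φ4] = [T, T]
r4 m[φ0→H] = [F, T]
r4 m[φ0→A] = [T, T]
r4 m[φ1→A] = [T, F]
r4 m[φ1→M] = [T, T]
r4 m[φ2→A] = [T, T]
r4 m[φ2→N] = [T, T]
r4 m[φ3→H] = [T, T]
r4 m[φ4→N] = [T, T]
r4 m[H→φ0] = [T, T]
r4 m[H→φ3] = [F, T]
r4 m[A→φ0] = [T, F]
r4 m[A→φ1] = [T, T]
r4 m[A→φ2] = [T, F]
r4 m[M→φ1] = [T, T]
r4 m[N→φ2] = [T, T]
r4 m[N→φ4] = [T, T]
r5 m[φ0→H] = [F, T]
r5 m[φ0→A] = [T, T]
r5 m[φ1→A] = [T, F]
r5 m[φ1→M] = [T, T]
r5 m[φ2→A] = [T, T]
r5 m[φ2→N] = [T, T]
r5 m[φ3→H] = [T, T]
r5 m[φ4→N] = [T, T]
r5 m[H→φ0] = [T, T]
r5 m[H→φ3] = [F, T]
r5 m[A→φ0] = [T, F]
r5 m[A→φ1] = [T, T]
r5 m[A→φ2] = [T, F]
r5 m[M→φ1] = [T, T]
r5 m[N→φ2] = [T, T]
r5 m[N→φ4] = [T, T]
fixed point reached at round 5
b[H] = ⊗ incoming = [F, T]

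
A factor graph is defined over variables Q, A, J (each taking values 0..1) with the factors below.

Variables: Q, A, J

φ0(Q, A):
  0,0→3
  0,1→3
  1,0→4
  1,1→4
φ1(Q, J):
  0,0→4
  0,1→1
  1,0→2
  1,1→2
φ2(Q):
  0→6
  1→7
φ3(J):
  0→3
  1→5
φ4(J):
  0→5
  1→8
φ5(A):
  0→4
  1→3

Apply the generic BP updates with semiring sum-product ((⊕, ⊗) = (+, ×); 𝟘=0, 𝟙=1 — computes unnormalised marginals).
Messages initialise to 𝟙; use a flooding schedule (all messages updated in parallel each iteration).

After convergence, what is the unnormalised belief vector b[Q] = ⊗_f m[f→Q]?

b[Q] = [12600, 21560]

init: all messages = 𝟙 over 2 values
r1 m[φ0→Q] = [6, 8]
r1 m[φ0→A] = [7, 7]
r1 m[φ1→Q] = [5, 4]
r1 m[φ1→J] = [6, 3]
r1 m[φ2→Q] = [6, 7]
r1 m[φ3→J] = [3, 5]
r1 m[φ4→J] = [5, 8]
r1 m[φ5→A] = [4, 3]
r1 m[Q→φ0] = [1, 1]
r1 m[Q→φ1] = [1, 1]
r1 m[Q→φ2] = [1, 1]
r1 m[A→φ0] = [1, 1]
r1 m[A→φ5] = [1, 1]
r1 m[J→φ1] = [1, 1]
r1 m[J→φ3] = [1, 1]
r1 m[J→φ4] = [1, 1]
r2 m[φ0→Q] = [6, 8]
r2 m[φ0→A] = [7, 7]
r2 m[φ1→Q] = [5, 4]
r2 m[φ1→J] = [6, 3]
r2 m[φ2→Q] = [6, 7]
r2 m[φ3→J] = [3, 5]
r2 m[φ4→J] = [5, 8]
r2 m[φ5→A] = [4, 3]
r2 m[Q→φ0] = [30, 28]
r2 m[Q→φ1] = [36, 56]
r2 m[Q→φ2] = [30, 32]
r2 m[A→φ0] = [4, 3]
r2 m[A→φ5] = [7, 7]
r2 m[J→φ1] = [15, 40]
r2 m[J→φ3] = [30, 24]
r2 m[J→φ4] = [18, 15]
r3 m[φ0→Q] = [21, 28]
r3 m[φ0→A] = [202, 202]
r3 m[φ1→Q] = [100, 110]
r3 m[φ1→J] = [256, 148]
r3 m[φ2→Q] = [6, 7]
r3 m[φ3→J] = [3, 5]
r3 m[φ4→J] = [5, 8]
r3 m[φ5→A] = [4, 3]
r3 m[Q→φ0] = [30, 28]
r3 m[Q→φ1] = [36, 56]
r3 m[Q→φ2] = [30, 32]
r3 m[A→φ0] = [4, 3]
r3 m[A→φ5] = [7, 7]
r3 m[J→φ1] = [15, 40]
r3 m[J→φ3] = [30, 24]
r3 m[J→φ4] = [18, 15]
r4 m[φ0→Q] = [21, 28]
r4 m[φ0→A] = [202, 202]
r4 m[φ1→Q] = [100, 110]
r4 m[φ1→J] = [256, 148]
r4 m[φ2→Q] = [6, 7]
r4 m[φ3→J] = [3, 5]
r4 m[φ4→J] = [5, 8]
r4 m[φ5→A] = [4, 3]
r4 m[Q→φ0] = [600, 770]
r4 m[Q→φ1] = [126, 196]
r4 m[Q→φ2] = [2100, 3080]
r4 m[A→φ0] = [4, 3]
r4 m[A→φ5] = [202, 202]
r4 m[J→φ1] = [15, 40]
r4 m[J→φ3] = [1280, 1184]
r4 m[J→φ4] = [768, 740]
r5 m[φ0→Q] = [21, 28]
r5 m[φ0→A] = [4880, 4880]
r5 m[φ1→Q] = [100, 110]
r5 m[φ1→J] = [896, 518]
r5 m[φ2→Q] = [6, 7]
r5 m[φ3→J] = [3, 5]
r5 m[φ4→J] = [5, 8]
r5 m[φ5→A] = [4, 3]
r5 m[Q→φ0] = [600, 770]
r5 m[Q→φ1] = [126, 196]
r5 m[Q→φ2] = [2100, 3080]
r5 m[A→φ0] = [4, 3]
r5 m[A→φ5] = [202, 202]
r5 m[J→φ1] = [15, 40]
r5 m[J→φ3] = [1280, 1184]
r5 m[J→φ4] = [768, 740]
r6 m[φ0→Q] = [21, 28]
r6 m[φ0→A] = [4880, 4880]
r6 m[φ1→Q] = [100, 110]
r6 m[φ1→J] = [896, 518]
r6 m[φ2→Q] = [6, 7]
r6 m[φ3→J] = [3, 5]
r6 m[φ4→J] = [5, 8]
r6 m[φ5→A] = [4, 3]
r6 m[Q→φ0] = [600, 770]
r6 m[Q→φ1] = [126, 196]
r6 m[Q→φ2] = [2100, 3080]
r6 m[A→φ0] = [4, 3]
r6 m[A→φ5] = [4880, 4880]
r6 m[J→φ1] = [15, 40]
r6 m[J→φ3] = [4480, 4144]
r6 m[J→φ4] = [2688, 2590]
r7 m[φ0→Q] = [21, 28]
r7 m[φ0→A] = [4880, 4880]
r7 m[φ1→Q] = [100, 110]
r7 m[φ1→J] = [896, 518]
r7 m[φ2→Q] = [6, 7]
r7 m[φ3→J] = [3, 5]
r7 m[φ4→J] = [5, 8]
r7 m[φ5→A] = [4, 3]
r7 m[Q→φ0] = [600, 770]
r7 m[Q→φ1] = [126, 196]
r7 m[Q→φ2] = [2100, 3080]
r7 m[A→φ0] = [4, 3]
r7 m[A→φ5] = [4880, 4880]
r7 m[J→φ1] = [15, 40]
r7 m[J→φ3] = [4480, 4144]
r7 m[J→φ4] = [2688, 2590]
fixed point reached at round 7
b[Q] = ⊗ incoming = [12600, 21560]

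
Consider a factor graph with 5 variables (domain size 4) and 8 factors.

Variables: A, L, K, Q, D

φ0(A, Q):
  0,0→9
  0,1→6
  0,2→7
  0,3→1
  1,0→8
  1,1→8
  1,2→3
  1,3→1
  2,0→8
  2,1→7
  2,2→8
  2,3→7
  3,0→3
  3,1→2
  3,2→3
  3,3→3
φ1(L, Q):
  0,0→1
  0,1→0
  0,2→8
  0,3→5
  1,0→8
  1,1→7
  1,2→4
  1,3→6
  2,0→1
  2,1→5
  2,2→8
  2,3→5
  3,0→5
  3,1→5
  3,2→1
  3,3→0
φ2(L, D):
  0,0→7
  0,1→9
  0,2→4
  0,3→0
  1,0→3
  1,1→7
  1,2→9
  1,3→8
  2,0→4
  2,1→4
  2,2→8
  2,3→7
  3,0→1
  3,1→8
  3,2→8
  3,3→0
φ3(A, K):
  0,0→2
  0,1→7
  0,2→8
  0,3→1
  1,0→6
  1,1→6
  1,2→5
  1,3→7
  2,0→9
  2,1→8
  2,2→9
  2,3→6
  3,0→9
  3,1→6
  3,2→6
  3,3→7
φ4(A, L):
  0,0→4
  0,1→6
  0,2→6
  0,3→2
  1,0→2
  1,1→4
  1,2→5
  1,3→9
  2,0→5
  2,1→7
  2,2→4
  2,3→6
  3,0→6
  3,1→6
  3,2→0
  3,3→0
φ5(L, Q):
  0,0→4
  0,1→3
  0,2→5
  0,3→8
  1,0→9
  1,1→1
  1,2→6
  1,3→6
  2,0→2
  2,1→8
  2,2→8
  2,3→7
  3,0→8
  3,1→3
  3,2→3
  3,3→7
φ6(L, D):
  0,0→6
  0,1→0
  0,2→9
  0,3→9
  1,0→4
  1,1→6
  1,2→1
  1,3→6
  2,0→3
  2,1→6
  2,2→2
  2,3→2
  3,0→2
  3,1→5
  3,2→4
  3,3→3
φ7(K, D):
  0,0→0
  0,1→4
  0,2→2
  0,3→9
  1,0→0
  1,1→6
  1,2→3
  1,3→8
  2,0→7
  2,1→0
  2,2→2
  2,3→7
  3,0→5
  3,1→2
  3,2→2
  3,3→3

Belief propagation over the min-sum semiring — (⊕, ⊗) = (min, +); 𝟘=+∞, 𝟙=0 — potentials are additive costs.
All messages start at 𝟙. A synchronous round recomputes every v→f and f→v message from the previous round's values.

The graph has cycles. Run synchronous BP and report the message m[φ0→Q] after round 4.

init: all messages = 𝟙 over 4 values
r1 m[φ0→A] = [1, 1, 7, 2]
r1 m[φ0→Q] = [3, 2, 3, 1]
r1 m[φ1→L] = [0, 4, 1, 0]
r1 m[φ1→Q] = [1, 0, 1, 0]
r1 m[φ2→L] = [0, 3, 4, 0]
r1 m[φ2→D] = [1, 4, 4, 0]
r1 m[φ3→A] = [1, 5, 6, 6]
r1 m[φ3→K] = [2, 6, 5, 1]
r1 m[φ4→A] = [2, 2, 4, 0]
r1 m[φ4→L] = [2, 4, 0, 0]
r1 m[φ5→L] = [3, 1, 2, 3]
r1 m[φ5→Q] = [2, 1, 3, 6]
r1 m[φ6→L] = [0, 1, 2, 2]
r1 m[φ6→D] = [2, 0, 1, 2]
r1 m[φ7→K] = [0, 0, 0, 2]
r1 m[φ7→D] = [0, 0, 2, 3]
r1 m[A→φ0] = [0, 0, 0, 0]
r1 m[A→φ3] = [0, 0, 0, 0]
r1 m[A→φ4] = [0, 0, 0, 0]
r1 m[L→φ1] = [0, 0, 0, 0]
r1 m[L→φ2] = [0, 0, 0, 0]
r1 m[L→φ4] = [0, 0, 0, 0]
r1 m[L→φ5] = [0, 0, 0, 0]
r1 m[L→φ6] = [0, 0, 0, 0]
r1 m[K→φ3] = [0, 0, 0, 0]
r1 m[K→φ7] = [0, 0, 0, 0]
r1 m[Q→φ0] = [0, 0, 0, 0]
r1 m[Q→φ1] = [0, 0, 0, 0]
r1 m[Q→φ5] = [0, 0, 0, 0]
r1 m[D→φ2] = [0, 0, 0, 0]
r1 m[D→φ6] = [0, 0, 0, 0]
r1 m[D→φ7] = [0, 0, 0, 0]
r2 m[φ0→A] = [1, 1, 7, 2]
r2 m[φ0→Q] = [3, 2, 3, 1]
r2 m[φ1→L] = [0, 4, 1, 0]
r2 m[φ1→Q] = [1, 0, 1, 0]
r2 m[φ2→L] = [0, 3, 4, 0]
r2 m[φ2→D] = [1, 4, 4, 0]
r2 m[φ3→A] = [1, 5, 6, 6]
r2 m[φ3→K] = [2, 6, 5, 1]
r2 m[φ4→A] = [2, 2, 4, 0]
r2 m[φ4→L] = [2, 4, 0, 0]
r2 m[φ5→L] = [3, 1, 2, 3]
r2 m[φ5→Q] = [2, 1, 3, 6]
r2 m[φ6→L] = [0, 1, 2, 2]
r2 m[φ6→D] = [2, 0, 1, 2]
r2 m[φ7→K] = [0, 0, 0, 2]
r2 m[φ7→D] = [0, 0, 2, 3]
r2 m[A→φ0] = [3, 7, 10, 6]
r2 m[A→φ3] = [3, 3, 11, 2]
r2 m[A→φ4] = [2, 6, 13, 8]
r2 m[L→φ1] = [5, 9, 8, 5]
r2 m[L→φ2] = [5, 10, 5, 5]
r2 m[L→φ4] = [3, 9, 9, 5]
r2 m[L→φ5] = [2, 12, 7, 2]
r2 m[L→φ6] = [5, 12, 7, 3]
r2 m[K→φ3] = [0, 0, 0, 2]
r2 m[K→φ7] = [2, 6, 5, 1]
r2 m[Q→φ0] = [3, 1, 4, 6]
r2 m[Q→φ1] = [5, 3, 6, 7]
r2 m[Q→φ5] = [4, 2, 4, 1]
r2 m[D→φ2] = [2, 0, 3, 5]
r2 m[D→φ6] = [1, 4, 6, 3]
r2 m[D→φ7] = [3, 4, 5, 2]
r3 m[φ0→A] = [7, 7, 8, 3]
r3 m[φ0→Q] = [9, 8, 9, 4]
r3 m[φ1→L] = [3, 10, 6, 7]
r3 m[φ1→Q] = [6, 5, 6, 5]
r3 m[φ2→L] = [5, 5, 4, 3]
r3 m[φ2→D] = [6, 9, 9, 5]
r3 m[φ3→A] = [2, 5, 8, 6]
r3 m[φ3→K] = [5, 8, 8, 4]
r3 m[φ4→A] = [7, 5, 8, 5]
r3 m[φ4→L] = [6, 8, 8, 4]
r3 m[φ5→L] = [5, 3, 6, 5]
r3 m[φ5→Q] = [6, 5, 5, 9]
r3 m[φ6→L] = [4, 5, 4, 3]
r3 m[φ6→D] = [5, 5, 7, 6]
r3 m[φ7→K] = [3, 3, 4, 5]
r3 m[φ7→D] = [2, 3, 3, 4]
r3 m[A→φ0] = [3, 7, 10, 6]
r3 m[A→φ3] = [3, 3, 11, 2]
r3 m[A→φ4] = [2, 6, 13, 8]
r3 m[L→φ1] = [5, 9, 8, 5]
r3 m[L→φ2] = [5, 10, 5, 5]
r3 m[L→φ4] = [3, 9, 9, 5]
r3 m[L→φ5] = [2, 12, 7, 2]
r3 m[L→φ6] = [5, 12, 7, 3]
r3 m[K→φ3] = [0, 0, 0, 2]
r3 m[K→φ7] = [2, 6, 5, 1]
r3 m[Q→φ0] = [3, 1, 4, 6]
r3 m[Q→φ1] = [5, 3, 6, 7]
r3 m[Q→φ5] = [4, 2, 4, 1]
r3 m[D→φ2] = [2, 0, 3, 5]
r3 m[D→φ6] = [1, 4, 6, 3]
r3 m[D→φ7] = [3, 4, 5, 2]
r4 m[φ0→A] = [7, 7, 8, 3]
r4 m[φ0→Q] = [9, 8, 9, 4]
r4 m[φ1→L] = [3, 10, 6, 7]
r4 m[φ1→Q] = [6, 5, 6, 5]
r4 m[φ2→L] = [5, 5, 4, 3]
r4 m[φ2→D] = [6, 9, 9, 5]
r4 m[φ3→A] = [2, 5, 8, 6]
r4 m[φ3→K] = [5, 8, 8, 4]
r4 m[φ4→A] = [7, 5, 8, 5]
r4 m[φ4→L] = [6, 8, 8, 4]
r4 m[φ5→L] = [5, 3, 6, 5]
r4 m[φ5→Q] = [6, 5, 5, 9]
r4 m[φ6→L] = [4, 5, 4, 3]
r4 m[φ6→D] = [5, 5, 7, 6]
r4 m[φ7→K] = [3, 3, 4, 5]
r4 m[φ7→D] = [2, 3, 3, 4]
r4 m[A→φ0] = [9, 10, 16, 11]
r4 m[A→φ3] = [14, 12, 16, 8]
r4 m[A→φ4] = [9, 12, 16, 9]
r4 m[L→φ1] = [20, 21, 22, 15]
r4 m[L→φ2] = [18, 26, 24, 19]
r4 m[L→φ4] = [17, 23, 20, 18]
r4 m[L→φ5] = [18, 28, 22, 17]
r4 m[L→φ6] = [19, 26, 24, 19]
r4 m[K→φ3] = [3, 3, 4, 5]
r4 m[K→φ7] = [5, 8, 8, 4]
r4 m[Q→φ0] = [12, 10, 11, 14]
r4 m[Q→φ1] = [15, 13, 14, 13]
r4 m[Q→φ5] = [15, 13, 15, 9]
r4 m[D→φ2] = [7, 8, 10, 10]
r4 m[D→φ6] = [8, 12, 12, 9]
r4 m[D→φ7] = [11, 14, 16, 11]

message @ round 4 = [9, 8, 9, 4]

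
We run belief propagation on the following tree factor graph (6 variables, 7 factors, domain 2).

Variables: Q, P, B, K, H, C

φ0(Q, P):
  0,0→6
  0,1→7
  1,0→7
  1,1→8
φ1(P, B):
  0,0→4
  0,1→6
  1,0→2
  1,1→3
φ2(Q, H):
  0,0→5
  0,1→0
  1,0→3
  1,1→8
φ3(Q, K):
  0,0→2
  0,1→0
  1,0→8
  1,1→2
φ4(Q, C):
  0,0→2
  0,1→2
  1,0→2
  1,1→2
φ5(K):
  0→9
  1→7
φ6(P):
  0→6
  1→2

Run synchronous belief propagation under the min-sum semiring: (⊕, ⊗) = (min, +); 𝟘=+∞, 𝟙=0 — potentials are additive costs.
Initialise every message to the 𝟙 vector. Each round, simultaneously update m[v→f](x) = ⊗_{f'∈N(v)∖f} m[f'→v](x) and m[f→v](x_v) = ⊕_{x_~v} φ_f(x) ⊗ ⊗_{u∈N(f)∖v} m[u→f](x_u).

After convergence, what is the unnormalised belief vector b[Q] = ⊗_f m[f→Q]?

b[Q] = [20, 26]

init: all messages = 𝟙 over 2 values
r1 m[φ0→Q] = [6, 7]
r1 m[φ0→P] = [6, 7]
r1 m[φ1→P] = [4, 2]
r1 m[φ1→B] = [2, 3]
r1 m[φ2→Q] = [0, 3]
r1 m[φ2→H] = [3, 0]
r1 m[φ3→Q] = [0, 2]
r1 m[φ3→K] = [2, 0]
r1 m[φ4→Q] = [2, 2]
r1 m[φ4→C] = [2, 2]
r1 m[φ5→K] = [9, 7]
r1 m[φ6→P] = [6, 2]
r1 m[Q→φ0] = [0, 0]
r1 m[Q→φ2] = [0, 0]
r1 m[Q→φ3] = [0, 0]
r1 m[Q→φ4] = [0, 0]
r1 m[P→φ0] = [0, 0]
r1 m[P→φ1] = [0, 0]
r1 m[P→φ6] = [0, 0]
r1 m[B→φ1] = [0, 0]
r1 m[K→φ3] = [0, 0]
r1 m[K→φ5] = [0, 0]
r1 m[H→φ2] = [0, 0]
r1 m[C→φ4] = [0, 0]
r2 m[φ0→Q] = [6, 7]
r2 m[φ0→P] = [6, 7]
r2 m[φ1→P] = [4, 2]
r2 m[φ1→B] = [2, 3]
r2 m[φ2→Q] = [0, 3]
r2 m[φ2→H] = [3, 0]
r2 m[φ3→Q] = [0, 2]
r2 m[φ3→K] = [2, 0]
r2 m[φ4→Q] = [2, 2]
r2 m[φ4→C] = [2, 2]
r2 m[φ5→K] = [9, 7]
r2 m[φ6→P] = [6, 2]
r2 m[Q→φ0] = [2, 7]
r2 m[Q→φ2] = [8, 11]
r2 m[Q→φ3] = [8, 12]
r2 m[Q→φ4] = [6, 12]
r2 m[P→φ0] = [10, 4]
r2 m[P→φ1] = [12, 9]
r2 m[P→φ6] = [10, 9]
r2 m[B→φ1] = [0, 0]
r2 m[K→φ3] = [9, 7]
r2 m[K→φ5] = [2, 0]
r2 m[H→φ2] = [0, 0]
r2 m[C→φ4] = [0, 0]
r3 m[φ0→Q] = [11, 12]
r3 m[φ0→P] = [8, 9]
r3 m[φ1→P] = [4, 2]
r3 m[φ1→B] = [11, 12]
r3 m[φ2→Q] = [0, 3]
r3 m[φ2→H] = [13, 8]
r3 m[φ3→Q] = [7, 9]
r3 m[φ3→K] = [10, 8]
r3 m[φ4→Q] = [2, 2]
r3 m[φ4→C] = [8, 8]
r3 m[φ5→K] = [9, 7]
r3 m[φ6→P] = [6, 2]
r3 m[Q→φ0] = [2, 7]
r3 m[Q→φ2] = [8, 11]
r3 m[Q→φ3] = [8, 12]
r3 m[Q→φ4] = [6, 12]
r3 m[P→φ0] = [10, 4]
r3 m[P→φ1] = [12, 9]
r3 m[P→φ6] = [10, 9]
r3 m[B→φ1] = [0, 0]
r3 m[K→φ3] = [9, 7]
r3 m[K→φ5] = [2, 0]
r3 m[H→φ2] = [0, 0]
r3 m[C→φ4] = [0, 0]
r4 m[φ0→Q] = [11, 12]
r4 m[φ0→P] = [8, 9]
r4 m[φ1→P] = [4, 2]
r4 m[φ1→B] = [11, 12]
r4 m[φ2→Q] = [0, 3]
r4 m[φ2→H] = [13, 8]
r4 m[φ3→Q] = [7, 9]
r4 m[φ3→K] = [10, 8]
r4 m[φ4→Q] = [2, 2]
r4 m[φ4→C] = [8, 8]
r4 m[φ5→K] = [9, 7]
r4 m[φ6→P] = [6, 2]
r4 m[Q→φ0] = [9, 14]
r4 m[Q→φ2] = [20, 23]
r4 m[Q→φ3] = [13, 17]
r4 m[Q→φ4] = [18, 24]
r4 m[P→φ0] = [10, 4]
r4 m[P→φ1] = [14, 11]
r4 m[P→φ6] = [12, 11]
r4 m[B→φ1] = [0, 0]
r4 m[K→φ3] = [9, 7]
r4 m[K→φ5] = [10, 8]
r4 m[H→φ2] = [0, 0]
r4 m[C→φ4] = [0, 0]
r5 m[φ0→Q] = [11, 12]
r5 m[φ0→P] = [15, 16]
r5 m[φ1→P] = [4, 2]
r5 m[φ1→B] = [13, 14]
r5 m[φ2→Q] = [0, 3]
r5 m[φ2→H] = [25, 20]
r5 m[φ3→Q] = [7, 9]
r5 m[φ3→K] = [15, 13]
r5 m[φ4→Q] = [2, 2]
r5 m[φ4→C] = [20, 20]
r5 m[φ5→K] = [9, 7]
r5 m[φ6→P] = [6, 2]
r5 m[Q→φ0] = [9, 14]
r5 m[Q→φ2] = [20, 23]
r5 m[Q→φ3] = [13, 17]
r5 m[Q→φ4] = [18, 24]
r5 m[P→φ0] = [10, 4]
r5 m[P→φ1] = [14, 11]
r5 m[P→φ6] = [12, 11]
r5 m[B→φ1] = [0, 0]
r5 m[K→φ3] = [9, 7]
r5 m[K→φ5] = [10, 8]
r5 m[H→φ2] = [0, 0]
r5 m[C→φ4] = [0, 0]
r6 m[φ0→Q] = [11, 12]
r6 m[φ0→P] = [15, 16]
r6 m[φ1→P] = [4, 2]
r6 m[φ1→B] = [13, 14]
r6 m[φ2→Q] = [0, 3]
r6 m[φ2→H] = [25, 20]
r6 m[φ3→Q] = [7, 9]
r6 m[φ3→K] = [15, 13]
r6 m[φ4→Q] = [2, 2]
r6 m[φ4→C] = [20, 20]
r6 m[φ5→K] = [9, 7]
r6 m[φ6→P] = [6, 2]
r6 m[Q→φ0] = [9, 14]
r6 m[Q→φ2] = [20, 23]
r6 m[Q→φ3] = [13, 17]
r6 m[Q→φ4] = [18, 24]
r6 m[P→φ0] = [10, 4]
r6 m[P→φ1] = [21, 18]
r6 m[P→φ6] = [19, 18]
r6 m[B→φ1] = [0, 0]
r6 m[K→φ3] = [9, 7]
r6 m[K→φ5] = [15, 13]
r6 m[H→φ2] = [0, 0]
r6 m[C→φ4] = [0, 0]
r7 m[φ0→Q] = [11, 12]
r7 m[φ0→P] = [15, 16]
r7 m[φ1→P] = [4, 2]
r7 m[φ1→B] = [20, 21]
r7 m[φ2→Q] = [0, 3]
r7 m[φ2→H] = [25, 20]
r7 m[φ3→Q] = [7, 9]
r7 m[φ3→K] = [15, 13]
r7 m[φ4→Q] = [2, 2]
r7 m[φ4→C] = [20, 20]
r7 m[φ5→K] = [9, 7]
r7 m[φ6→P] = [6, 2]
r7 m[Q→φ0] = [9, 14]
r7 m[Q→φ2] = [20, 23]
r7 m[Q→φ3] = [13, 17]
r7 m[Q→φ4] = [18, 24]
r7 m[P→φ0] = [10, 4]
r7 m[P→φ1] = [21, 18]
r7 m[P→φ6] = [19, 18]
r7 m[B→φ1] = [0, 0]
r7 m[K→φ3] = [9, 7]
r7 m[K→φ5] = [15, 13]
r7 m[H→φ2] = [0, 0]
r7 m[C→φ4] = [0, 0]
r8 m[φ0→Q] = [11, 12]
r8 m[φ0→P] = [15, 16]
r8 m[φ1→P] = [4, 2]
r8 m[φ1→B] = [20, 21]
r8 m[φ2→Q] = [0, 3]
r8 m[φ2→H] = [25, 20]
r8 m[φ3→Q] = [7, 9]
r8 m[φ3→K] = [15, 13]
r8 m[φ4→Q] = [2, 2]
r8 m[φ4→C] = [20, 20]
r8 m[φ5→K] = [9, 7]
r8 m[φ6→P] = [6, 2]
r8 m[Q→φ0] = [9, 14]
r8 m[Q→φ2] = [20, 23]
r8 m[Q→φ3] = [13, 17]
r8 m[Q→φ4] = [18, 24]
r8 m[P→φ0] = [10, 4]
r8 m[P→φ1] = [21, 18]
r8 m[P→φ6] = [19, 18]
r8 m[B→φ1] = [0, 0]
r8 m[K→φ3] = [9, 7]
r8 m[K→φ5] = [15, 13]
r8 m[H→φ2] = [0, 0]
r8 m[C→φ4] = [0, 0]
fixed point reached at round 8
b[Q] = ⊗ incoming = [20, 26]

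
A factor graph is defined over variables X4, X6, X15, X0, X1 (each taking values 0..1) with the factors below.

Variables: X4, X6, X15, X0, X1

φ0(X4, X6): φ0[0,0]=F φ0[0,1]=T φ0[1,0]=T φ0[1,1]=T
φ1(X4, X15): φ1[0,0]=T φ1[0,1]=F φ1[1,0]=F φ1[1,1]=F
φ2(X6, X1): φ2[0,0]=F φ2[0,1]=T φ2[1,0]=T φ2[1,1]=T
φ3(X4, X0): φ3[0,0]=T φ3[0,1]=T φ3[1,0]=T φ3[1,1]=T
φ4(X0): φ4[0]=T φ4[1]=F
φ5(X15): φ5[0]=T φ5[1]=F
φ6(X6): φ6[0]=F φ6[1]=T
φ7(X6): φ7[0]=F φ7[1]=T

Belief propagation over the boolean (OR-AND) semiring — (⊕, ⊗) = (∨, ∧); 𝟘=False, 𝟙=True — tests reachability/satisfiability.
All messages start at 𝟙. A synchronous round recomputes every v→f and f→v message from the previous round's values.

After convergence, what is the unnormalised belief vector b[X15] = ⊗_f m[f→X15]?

b[X15] = [T, F]

init: all messages = 𝟙 over 2 values
r1 m[φ0→X4] = [T, T]
r1 m[φ0→X6] = [T, T]
r1 m[φ1→X4] = [T, F]
r1 m[φ1→X15] = [T, F]
r1 m[φ2→X6] = [T, T]
r1 m[φ2→X1] = [T, T]
r1 m[φ3→X4] = [T, T]
r1 m[φ3→X0] = [T, T]
r1 m[φ4→X0] = [T, F]
r1 m[φ5→X15] = [T, F]
r1 m[φ6→X6] = [F, T]
r1 m[φ7→X6] = [F, T]
r1 m[X4→φ0] = [T, T]
r1 m[X4→φ1] = [T, T]
r1 m[X4→φ3] = [T, T]
r1 m[X6→φ0] = [T, T]
r1 m[X6→φ2] = [T, T]
r1 m[X6→φ6] = [T, T]
r1 m[X6→φ7] = [T, T]
r1 m[X15→φ1] = [T, T]
r1 m[X15→φ5] = [T, T]
r1 m[X0→φ3] = [T, T]
r1 m[X0→φ4] = [T, T]
r1 m[X1→φ2] = [T, T]
r2 m[φ0→X4] = [T, T]
r2 m[φ0→X6] = [T, T]
r2 m[φ1→X4] = [T, F]
r2 m[φ1→X15] = [T, F]
r2 m[φ2→X6] = [T, T]
r2 m[φ2→X1] = [T, T]
r2 m[φ3→X4] = [T, T]
r2 m[φ3→X0] = [T, T]
r2 m[φ4→X0] = [T, F]
r2 m[φ5→X15] = [T, F]
r2 m[φ6→X6] = [F, T]
r2 m[φ7→X6] = [F, T]
r2 m[X4→φ0] = [T, F]
r2 m[X4→φ1] = [T, T]
r2 m[X4→φ3] = [T, F]
r2 m[X6→φ0] = [F, T]
r2 m[X6→φ2] = [F, T]
r2 m[X6→φ6] = [F, T]
r2 m[X6→φ7] = [F, T]
r2 m[X15→φ1] = [T, F]
r2 m[X15→φ5] = [T, F]
r2 m[X0→φ3] = [T, F]
r2 m[X0→φ4] = [T, T]
r2 m[X1→φ2] = [T, T]
r3 m[φ0→X4] = [T, T]
r3 m[φ0→X6] = [F, T]
r3 m[φ1→X4] = [T, F]
r3 m[φ1→X15] = [T, F]
r3 m[φ2→X6] = [T, T]
r3 m[φ2→X1] = [T, T]
r3 m[φ3→X4] = [T, T]
r3 m[φ3→X0] = [T, T]
r3 m[φ4→X0] = [T, F]
r3 m[φ5→X15] = [T, F]
r3 m[φ6→X6] = [F, T]
r3 m[φ7→X6] = [F, T]
r3 m[X4→φ0] = [T, F]
r3 m[X4→φ1] = [T, T]
r3 m[X4→φ3] = [T, F]
r3 m[X6→φ0] = [F, T]
r3 m[X6→φ2] = [F, T]
r3 m[X6→φ6] = [F, T]
r3 m[X6→φ7] = [F, T]
r3 m[X15→φ1] = [T, F]
r3 m[X15→φ5] = [T, F]
r3 m[X0→φ3] = [T, F]
r3 m[X0→φ4] = [T, T]
r3 m[X1→φ2] = [T, T]
r4 m[φ0→X4] = [T, T]
r4 m[φ0→X6] = [F, T]
r4 m[φ1→X4] = [T, F]
r4 m[φ1→X15] = [T, F]
r4 m[φ2→X6] = [T, T]
r4 m[φ2→X1] = [T, T]
r4 m[φ3→X4] = [T, T]
r4 m[φ3→X0] = [T, T]
r4 m[φ4→X0] = [T, F]
r4 m[φ5→X15] = [T, F]
r4 m[φ6→X6] = [F, T]
r4 m[φ7→X6] = [F, T]
r4 m[X4→φ0] = [T, F]
r4 m[X4→φ1] = [T, T]
r4 m[X4→φ3] = [T, F]
r4 m[X6→φ0] = [F, T]
r4 m[X6→φ2] = [F, T]
r4 m[X6→φ6] = [F, T]
r4 m[X6→φ7] = [F, T]
r4 m[X15→φ1] = [T, F]
r4 m[X15→φ5] = [T, F]
r4 m[X0→φ3] = [T, F]
r4 m[X0→φ4] = [T, T]
r4 m[X1→φ2] = [T, T]
fixed point reached at round 4
b[X15] = ⊗ incoming = [T, F]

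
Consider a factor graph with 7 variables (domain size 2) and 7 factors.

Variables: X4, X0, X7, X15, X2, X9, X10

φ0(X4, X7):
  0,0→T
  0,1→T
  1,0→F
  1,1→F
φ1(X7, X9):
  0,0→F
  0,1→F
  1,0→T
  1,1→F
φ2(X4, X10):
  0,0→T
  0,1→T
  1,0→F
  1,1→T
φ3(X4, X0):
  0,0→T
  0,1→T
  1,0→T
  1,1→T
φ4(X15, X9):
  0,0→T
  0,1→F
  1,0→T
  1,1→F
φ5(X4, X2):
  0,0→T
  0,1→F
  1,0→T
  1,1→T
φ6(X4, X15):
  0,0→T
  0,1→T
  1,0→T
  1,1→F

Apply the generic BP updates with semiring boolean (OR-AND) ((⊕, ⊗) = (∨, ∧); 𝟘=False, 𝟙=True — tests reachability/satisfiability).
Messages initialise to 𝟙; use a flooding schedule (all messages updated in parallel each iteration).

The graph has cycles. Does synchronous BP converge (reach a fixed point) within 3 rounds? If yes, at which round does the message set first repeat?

NOT CONVERGED within 3 rounds

init: all messages = 𝟙 over 2 values
r1 m[φ0→X4] = [T, F]
r1 m[φ0→X7] = [T, T]
r1 m[φ1→X7] = [F, T]
r1 m[φ1→X9] = [T, F]
r1 m[φ2→X4] = [T, T]
r1 m[φ2→X10] = [T, T]
r1 m[φ3→X4] = [T, T]
r1 m[φ3→X0] = [T, T]
r1 m[φ4→X15] = [T, T]
r1 m[φ4→X9] = [T, F]
r1 m[φ5→X4] = [T, T]
r1 m[φ5→X2] = [T, T]
r1 m[φ6→X4] = [T, T]
r1 m[φ6→X15] = [T, T]
r1 m[X4→φ0] = [T, T]
r1 m[X4→φ2] = [T, T]
r1 m[X4→φ3] = [T, T]
r1 m[X4→φ5] = [T, T]
r1 m[X4→φ6] = [T, T]
r1 m[X0→φ3] = [T, T]
r1 m[X7→φ0] = [T, T]
r1 m[X7→φ1] = [T, T]
r1 m[X15→φ4] = [T, T]
r1 m[X15→φ6] = [T, T]
r1 m[X2→φ5] = [T, T]
r1 m[X9→φ1] = [T, T]
r1 m[X9→φ4] = [T, T]
r1 m[X10→φ2] = [T, T]
r2 m[φ0→X4] = [T, F]
r2 m[φ0→X7] = [T, T]
r2 m[φ1→X7] = [F, T]
r2 m[φ1→X9] = [T, F]
r2 m[φ2→X4] = [T, T]
r2 m[φ2→X10] = [T, T]
r2 m[φ3→X4] = [T, T]
r2 m[φ3→X0] = [T, T]
r2 m[φ4→X15] = [T, T]
r2 m[φ4→X9] = [T, F]
r2 m[φ5→X4] = [T, T]
r2 m[φ5→X2] = [T, T]
r2 m[φ6→X4] = [T, T]
r2 m[φ6→X15] = [T, T]
r2 m[X4→φ0] = [T, T]
r2 m[X4→φ2] = [T, F]
r2 m[X4→φ3] = [T, F]
r2 m[X4→φ5] = [T, F]
r2 m[X4→φ6] = [T, F]
r2 m[X0→φ3] = [T, T]
r2 m[X7→φ0] = [F, T]
r2 m[X7→φ1] = [T, T]
r2 m[X15→φ4] = [T, T]
r2 m[X15→φ6] = [T, T]
r2 m[X2→φ5] = [T, T]
r2 m[X9→φ1] = [T, F]
r2 m[X9→φ4] = [T, F]
r2 m[X10→φ2] = [T, T]
r3 m[φ0→X4] = [T, F]
r3 m[φ0→X7] = [T, T]
r3 m[φ1→X7] = [F, T]
r3 m[φ1→X9] = [T, F]
r3 m[φ2→X4] = [T, T]
r3 m[φ2→X10] = [T, T]
r3 m[φ3→X4] = [T, T]
r3 m[φ3→X0] = [T, T]
r3 m[φ4→X15] = [T, T]
r3 m[φ4→X9] = [T, F]
r3 m[φ5→X4] = [T, T]
r3 m[φ5→X2] = [T, F]
r3 m[φ6→X4] = [T, T]
r3 m[φ6→X15] = [T, T]
r3 m[X4→φ0] = [T, T]
r3 m[X4→φ2] = [T, F]
r3 m[X4→φ3] = [T, F]
r3 m[X4→φ5] = [T, F]
r3 m[X4→φ6] = [T, F]
r3 m[X0→φ3] = [T, T]
r3 m[X7→φ0] = [F, T]
r3 m[X7→φ1] = [T, T]
r3 m[X15→φ4] = [T, T]
r3 m[X15→φ6] = [T, T]
r3 m[X2→φ5] = [T, T]
r3 m[X9→φ1] = [T, F]
r3 m[X9→φ4] = [T, F]
r3 m[X10→φ2] = [T, T]
no fixed point within 3 rounds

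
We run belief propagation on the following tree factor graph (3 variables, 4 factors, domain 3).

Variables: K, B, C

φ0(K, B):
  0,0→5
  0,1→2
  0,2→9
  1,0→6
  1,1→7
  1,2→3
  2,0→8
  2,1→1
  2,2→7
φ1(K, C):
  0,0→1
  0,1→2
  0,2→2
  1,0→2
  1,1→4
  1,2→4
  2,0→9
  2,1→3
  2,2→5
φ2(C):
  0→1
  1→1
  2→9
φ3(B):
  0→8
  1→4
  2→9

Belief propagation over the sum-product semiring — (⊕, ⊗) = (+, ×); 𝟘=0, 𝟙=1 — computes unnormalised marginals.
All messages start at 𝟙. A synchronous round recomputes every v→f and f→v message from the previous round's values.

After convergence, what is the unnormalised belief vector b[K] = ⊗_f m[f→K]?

b[K] = [2709, 4326, 7467]

init: all messages = 𝟙 over 3 values
r1 m[φ0→K] = [16, 16, 16]
r1 m[φ0→B] = [19, 10, 19]
r1 m[φ1→K] = [5, 10, 17]
r1 m[φ1→C] = [12, 9, 11]
r1 m[φ2→C] = [1, 1, 9]
r1 m[φ3→B] = [8, 4, 9]
r1 m[K→φ0] = [1, 1, 1]
r1 m[K→φ1] = [1, 1, 1]
r1 m[B→φ0] = [1, 1, 1]
r1 m[B→φ3] = [1, 1, 1]
r1 m[C→φ1] = [1, 1, 1]
r1 m[C→φ2] = [1, 1, 1]
r2 m[φ0→K] = [16, 16, 16]
r2 m[φ0→B] = [19, 10, 19]
r2 m[φ1→K] = [5, 10, 17]
r2 m[φ1→C] = [12, 9, 11]
r2 m[φ2→C] = [1, 1, 9]
r2 m[φ3→B] = [8, 4, 9]
r2 m[K→φ0] = [5, 10, 17]
r2 m[K→φ1] = [16, 16, 16]
r2 m[B→φ0] = [8, 4, 9]
r2 m[B→φ3] = [19, 10, 19]
r2 m[C→φ1] = [1, 1, 9]
r2 m[C→φ2] = [12, 9, 11]
r3 m[φ0→K] = [129, 103, 131]
r3 m[φ0→B] = [221, 97, 194]
r3 m[φ1→K] = [21, 42, 57]
r3 m[φ1→C] = [192, 144, 176]
r3 m[φ2→C] = [1, 1, 9]
r3 m[φ3→B] = [8, 4, 9]
r3 m[K→φ0] = [5, 10, 17]
r3 m[K→φ1] = [16, 16, 16]
r3 m[B→φ0] = [8, 4, 9]
r3 m[B→φ3] = [19, 10, 19]
r3 m[C→φ1] = [1, 1, 9]
r3 m[C→φ2] = [12, 9, 11]
r4 m[φ0→K] = [129, 103, 131]
r4 m[φ0→B] = [221, 97, 194]
r4 m[φ1→K] = [21, 42, 57]
r4 m[φ1→C] = [192, 144, 176]
r4 m[φ2→C] = [1, 1, 9]
r4 m[φ3→B] = [8, 4, 9]
r4 m[K→φ0] = [21, 42, 57]
r4 m[K→φ1] = [129, 103, 131]
r4 m[B→φ0] = [8, 4, 9]
r4 m[B→φ3] = [221, 97, 194]
r4 m[C→φ1] = [1, 1, 9]
r4 m[C→φ2] = [192, 144, 176]
r5 m[φ0→K] = [129, 103, 131]
r5 m[φ0→B] = [813, 393, 714]
r5 m[φ1→K] = [21, 42, 57]
r5 m[φ1→C] = [1514, 1063, 1325]
r5 m[φ2→C] = [1, 1, 9]
r5 m[φ3→B] = [8, 4, 9]
r5 m[K→φ0] = [21, 42, 57]
r5 m[K→φ1] = [129, 103, 131]
r5 m[B→φ0] = [8, 4, 9]
r5 m[B→φ3] = [221, 97, 194]
r5 m[C→φ1] = [1, 1, 9]
r5 m[C→φ2] = [192, 144, 176]
r6 m[φ0→K] = [129, 103, 131]
r6 m[φ0→B] = [813, 393, 714]
r6 m[φ1→K] = [21, 42, 57]
r6 m[φ1→C] = [1514, 1063, 1325]
r6 m[φ2→C] = [1, 1, 9]
r6 m[φ3→B] = [8, 4, 9]
r6 m[K→φ0] = [21, 42, 57]
r6 m[K→φ1] = [129, 103, 131]
r6 m[B→φ0] = [8, 4, 9]
r6 m[B→φ3] = [813, 393, 714]
r6 m[C→φ1] = [1, 1, 9]
r6 m[C→φ2] = [1514, 1063, 1325]
r7 m[φ0→K] = [129, 103, 131]
r7 m[φ0→B] = [813, 393, 714]
r7 m[φ1→K] = [21, 42, 57]
r7 m[φ1→C] = [1514, 1063, 1325]
r7 m[φ2→C] = [1, 1, 9]
r7 m[φ3→B] = [8, 4, 9]
r7 m[K→φ0] = [21, 42, 57]
r7 m[K→φ1] = [129, 103, 131]
r7 m[B→φ0] = [8, 4, 9]
r7 m[B→φ3] = [813, 393, 714]
r7 m[C→φ1] = [1, 1, 9]
r7 m[C→φ2] = [1514, 1063, 1325]
fixed point reached at round 7
b[K] = ⊗ incoming = [2709, 4326, 7467]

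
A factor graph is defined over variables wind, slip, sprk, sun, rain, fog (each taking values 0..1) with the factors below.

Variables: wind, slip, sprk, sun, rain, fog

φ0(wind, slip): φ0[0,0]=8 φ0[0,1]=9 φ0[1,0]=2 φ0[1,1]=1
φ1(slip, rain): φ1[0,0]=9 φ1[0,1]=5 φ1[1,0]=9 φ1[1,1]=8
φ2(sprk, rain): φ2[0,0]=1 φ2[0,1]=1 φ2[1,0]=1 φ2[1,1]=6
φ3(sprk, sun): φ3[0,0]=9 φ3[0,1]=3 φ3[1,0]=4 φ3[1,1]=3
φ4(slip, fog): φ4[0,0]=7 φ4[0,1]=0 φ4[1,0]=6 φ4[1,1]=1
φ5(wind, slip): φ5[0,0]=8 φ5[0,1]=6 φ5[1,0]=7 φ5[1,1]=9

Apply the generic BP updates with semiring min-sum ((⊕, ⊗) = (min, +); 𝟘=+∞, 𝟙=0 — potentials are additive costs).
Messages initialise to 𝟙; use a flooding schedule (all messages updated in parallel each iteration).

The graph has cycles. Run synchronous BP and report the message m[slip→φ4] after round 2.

init: all messages = 𝟙 over 2 values
r1 m[φ0→wind] = [8, 1]
r1 m[φ0→slip] = [2, 1]
r1 m[φ1→slip] = [5, 8]
r1 m[φ1→rain] = [9, 5]
r1 m[φ2→sprk] = [1, 1]
r1 m[φ2→rain] = [1, 1]
r1 m[φ3→sprk] = [3, 3]
r1 m[φ3→sun] = [4, 3]
r1 m[φ4→slip] = [0, 1]
r1 m[φ4→fog] = [6, 0]
r1 m[φ5→wind] = [6, 7]
r1 m[φ5→slip] = [7, 6]
r1 m[wind→φ0] = [0, 0]
r1 m[wind→φ5] = [0, 0]
r1 m[slip→φ0] = [0, 0]
r1 m[slip→φ1] = [0, 0]
r1 m[slip→φ4] = [0, 0]
r1 m[slip→φ5] = [0, 0]
r1 m[sprk→φ2] = [0, 0]
r1 m[sprk→φ3] = [0, 0]
r1 m[sun→φ3] = [0, 0]
r1 m[rain→φ1] = [0, 0]
r1 m[rain→φ2] = [0, 0]
r1 m[fog→φ4] = [0, 0]
r2 m[φ0→wind] = [8, 1]
r2 m[φ0→slip] = [2, 1]
r2 m[φ1→slip] = [5, 8]
r2 m[φ1→rain] = [9, 5]
r2 m[φ2→sprk] = [1, 1]
r2 m[φ2→rain] = [1, 1]
r2 m[φ3→sprk] = [3, 3]
r2 m[φ3→sun] = [4, 3]
r2 m[φ4→slip] = [0, 1]
r2 m[φ4→fog] = [6, 0]
r2 m[φ5→wind] = [6, 7]
r2 m[φ5→slip] = [7, 6]
r2 m[wind→φ0] = [6, 7]
r2 m[wind→φ5] = [8, 1]
r2 m[slip→φ0] = [12, 15]
r2 m[slip→φ1] = [9, 8]
r2 m[slip→φ4] = [14, 15]
r2 m[slip→φ5] = [7, 10]
r2 m[sprk→φ2] = [3, 3]
r2 m[sprk→φ3] = [1, 1]
r2 m[sun→φ3] = [0, 0]
r2 m[rain→φ1] = [1, 1]
r2 m[rain→φ2] = [9, 5]
r2 m[fog→φ4] = [0, 0]

message @ round 2 = [14, 15]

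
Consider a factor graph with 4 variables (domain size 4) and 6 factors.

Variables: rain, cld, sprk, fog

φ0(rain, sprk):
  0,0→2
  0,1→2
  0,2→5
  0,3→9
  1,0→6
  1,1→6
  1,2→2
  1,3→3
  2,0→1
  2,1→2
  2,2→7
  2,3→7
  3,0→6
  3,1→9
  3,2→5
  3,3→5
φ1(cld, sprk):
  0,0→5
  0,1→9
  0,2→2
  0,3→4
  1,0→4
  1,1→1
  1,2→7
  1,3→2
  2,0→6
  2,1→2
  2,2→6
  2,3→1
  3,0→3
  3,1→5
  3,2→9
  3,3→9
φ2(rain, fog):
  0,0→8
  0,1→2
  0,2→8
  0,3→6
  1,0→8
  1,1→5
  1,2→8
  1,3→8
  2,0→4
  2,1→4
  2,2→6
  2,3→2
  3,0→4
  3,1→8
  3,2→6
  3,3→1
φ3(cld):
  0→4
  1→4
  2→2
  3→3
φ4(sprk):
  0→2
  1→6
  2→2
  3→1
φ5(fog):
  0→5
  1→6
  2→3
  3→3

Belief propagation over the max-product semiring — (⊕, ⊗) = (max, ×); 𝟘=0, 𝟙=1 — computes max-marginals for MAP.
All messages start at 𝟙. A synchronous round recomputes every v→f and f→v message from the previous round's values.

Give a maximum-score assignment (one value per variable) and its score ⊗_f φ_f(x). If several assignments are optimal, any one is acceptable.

assignment: (rain=3, cld=0, sprk=1, fog=1); score = 93312

init: all messages = 𝟙 over 4 values
r1 m[φ0→rain] = [9, 6, 7, 9]
r1 m[φ0→sprk] = [6, 9, 7, 9]
r1 m[φ1→cld] = [9, 7, 6, 9]
r1 m[φ1→sprk] = [6, 9, 9, 9]
r1 m[φ2→rain] = [8, 8, 6, 8]
r1 m[φ2→fog] = [8, 8, 8, 8]
r1 m[φ3→cld] = [4, 4, 2, 3]
r1 m[φ4→sprk] = [2, 6, 2, 1]
r1 m[φ5→fog] = [5, 6, 3, 3]
r1 m[rain→φ0] = [1, 1, 1, 1]
r1 m[rain→φ2] = [1, 1, 1, 1]
r1 m[cld→φ1] = [1, 1, 1, 1]
r1 m[cld→φ3] = [1, 1, 1, 1]
r1 m[sprk→φ0] = [1, 1, 1, 1]
r1 m[sprk→φ1] = [1, 1, 1, 1]
r1 m[sprk→φ4] = [1, 1, 1, 1]
r1 m[fog→φ2] = [1, 1, 1, 1]
r1 m[fog→φ5] = [1, 1, 1, 1]
r2 m[φ0→rain] = [9, 6, 7, 9]
r2 m[φ0→sprk] = [6, 9, 7, 9]
r2 m[φ1→cld] = [9, 7, 6, 9]
r2 m[φ1→sprk] = [6, 9, 9, 9]
r2 m[φ2→rain] = [8, 8, 6, 8]
r2 m[φ2→fog] = [8, 8, 8, 8]
r2 m[φ3→cld] = [4, 4, 2, 3]
r2 m[φ4→sprk] = [2, 6, 2, 1]
r2 m[φ5→fog] = [5, 6, 3, 3]
r2 m[rain→φ0] = [8, 8, 6, 8]
r2 m[rain→φ2] = [9, 6, 7, 9]
r2 m[cld→φ1] = [4, 4, 2, 3]
r2 m[cld→φ3] = [9, 7, 6, 9]
r2 m[sprk→φ0] = [12, 54, 18, 9]
r2 m[sprk→φ1] = [12, 54, 14, 9]
r2 m[sprk→φ4] = [36, 81, 63, 81]
r2 m[fog→φ2] = [5, 6, 3, 3]
r2 m[fog→φ5] = [8, 8, 8, 8]
r3 m[φ0→rain] = [108, 324, 126, 486]
r3 m[φ0→sprk] = [48, 72, 42, 72]
r3 m[φ1→cld] = [486, 98, 108, 270]
r3 m[φ1→sprk] = [20, 36, 28, 27]
r3 m[φ2→rain] = [40, 40, 24, 48]
r3 m[φ2→fog] = [72, 72, 72, 54]
r3 m[φ3→cld] = [4, 4, 2, 3]
r3 m[φ4→sprk] = [2, 6, 2, 1]
r3 m[φ5→fog] = [5, 6, 3, 3]
r3 m[rain→φ0] = [8, 8, 6, 8]
r3 m[rain→φ2] = [9, 6, 7, 9]
r3 m[cld→φ1] = [4, 4, 2, 3]
r3 m[cld→φ3] = [9, 7, 6, 9]
r3 m[sprk→φ0] = [12, 54, 18, 9]
r3 m[sprk→φ1] = [12, 54, 14, 9]
r3 m[sprk→φ4] = [36, 81, 63, 81]
r3 m[fog→φ2] = [5, 6, 3, 3]
r3 m[fog→φ5] = [8, 8, 8, 8]
r4 m[φ0→rain] = [108, 324, 126, 486]
r4 m[φ0→sprk] = [48, 72, 42, 72]
r4 m[φ1→cld] = [486, 98, 108, 270]
r4 m[φ1→sprk] = [20, 36, 28, 27]
r4 m[φ2→rain] = [40, 40, 24, 48]
r4 m[φ2→fog] = [72, 72, 72, 54]
r4 m[φ3→cld] = [4, 4, 2, 3]
r4 m[φ4→sprk] = [2, 6, 2, 1]
r4 m[φ5→fog] = [5, 6, 3, 3]
r4 m[rain→φ0] = [40, 40, 24, 48]
r4 m[rain→φ2] = [108, 324, 126, 486]
r4 m[cld→φ1] = [4, 4, 2, 3]
r4 m[cld→φ3] = [486, 98, 108, 270]
r4 m[sprk→φ0] = [40, 216, 56, 27]
r4 m[sprk→φ1] = [96, 432, 84, 72]
r4 m[sprk→φ4] = [960, 2592, 1176, 1944]
r4 m[fog→φ2] = [5, 6, 3, 3]
r4 m[fog→φ5] = [72, 72, 72, 54]
r5 m[φ0→rain] = [432, 1296, 432, 1944]
r5 m[φ0→sprk] = [288, 432, 240, 360]
r5 m[φ1→cld] = [3888, 588, 864, 2160]
r5 m[φ1→sprk] = [20, 36, 28, 27]
r5 m[φ2→rain] = [40, 40, 24, 48]
r5 m[φ2→fog] = [2592, 3888, 2916, 2592]
r5 m[φ3→cld] = [4, 4, 2, 3]
r5 m[φ4→sprk] = [2, 6, 2, 1]
r5 m[φ5→fog] = [5, 6, 3, 3]
r5 m[rain→φ0] = [40, 40, 24, 48]
r5 m[rain→φ2] = [108, 324, 126, 486]
r5 m[cld→φ1] = [4, 4, 2, 3]
r5 m[cld→φ3] = [486, 98, 108, 270]
r5 m[sprk→φ0] = [40, 216, 56, 27]
r5 m[sprk→φ1] = [96, 432, 84, 72]
r5 m[sprk→φ4] = [960, 2592, 1176, 1944]
r5 m[fog→φ2] = [5, 6, 3, 3]
r5 m[fog→φ5] = [72, 72, 72, 54]
r6 m[φ0→rain] = [432, 1296, 432, 1944]
r6 m[φ0→sprk] = [288, 432, 240, 360]
r6 m[φ1→cld] = [3888, 588, 864, 2160]
r6 m[φ1→sprk] = [20, 36, 28, 27]
r6 m[φ2→rain] = [40, 40, 24, 48]
r6 m[φ2→fog] = [2592, 3888, 2916, 2592]
r6 m[φ3→cld] = [4, 4, 2, 3]
r6 m[φ4→sprk] = [2, 6, 2, 1]
r6 m[φ5→fog] = [5, 6, 3, 3]
r6 m[rain→φ0] = [40, 40, 24, 48]
r6 m[rain→φ2] = [432, 1296, 432, 1944]
r6 m[cld→φ1] = [4, 4, 2, 3]
r6 m[cld→φ3] = [3888, 588, 864, 2160]
r6 m[sprk→φ0] = [40, 216, 56, 27]
r6 m[sprk→φ1] = [576, 2592, 480, 360]
r6 m[sprk→φ4] = [5760, 15552, 6720, 9720]
r6 m[fog→φ2] = [5, 6, 3, 3]
r6 m[fog→φ5] = [2592, 3888, 2916, 2592]
r7 m[φ0→rain] = [432, 1296, 432, 1944]
r7 m[φ0→sprk] = [288, 432, 240, 360]
r7 m[φ1→cld] = [23328, 3360, 5184, 12960]
r7 m[φ1→sprk] = [20, 36, 28, 27]
r7 m[φ2→rain] = [40, 40, 24, 48]
r7 m[φ2→fog] = [10368, 15552, 11664, 10368]
r7 m[φ3→cld] = [4, 4, 2, 3]
r7 m[φ4→sprk] = [2, 6, 2, 1]
r7 m[φ5→fog] = [5, 6, 3, 3]
r7 m[rain→φ0] = [40, 40, 24, 48]
r7 m[rain→φ2] = [432, 1296, 432, 1944]
r7 m[cld→φ1] = [4, 4, 2, 3]
r7 m[cld→φ3] = [3888, 588, 864, 2160]
r7 m[sprk→φ0] = [40, 216, 56, 27]
r7 m[sprk→φ1] = [576, 2592, 480, 360]
r7 m[sprk→φ4] = [5760, 15552, 6720, 9720]
r7 m[fog→φ2] = [5, 6, 3, 3]
r7 m[fog→φ5] = [2592, 3888, 2916, 2592]
r8 m[φ0→rain] = [432, 1296, 432, 1944]
r8 m[φ0→sprk] = [288, 432, 240, 360]
r8 m[φ1→cld] = [23328, 3360, 5184, 12960]
r8 m[φ1→sprk] = [20, 36, 28, 27]
r8 m[φ2→rain] = [40, 40, 24, 48]
r8 m[φ2→fog] = [10368, 15552, 11664, 10368]
r8 m[φ3→cld] = [4, 4, 2, 3]
r8 m[φ4→sprk] = [2, 6, 2, 1]
r8 m[φ5→fog] = [5, 6, 3, 3]
r8 m[rain→φ0] = [40, 40, 24, 48]
r8 m[rain→φ2] = [432, 1296, 432, 1944]
r8 m[cld→φ1] = [4, 4, 2, 3]
r8 m[cld→φ3] = [23328, 3360, 5184, 12960]
r8 m[sprk→φ0] = [40, 216, 56, 27]
r8 m[sprk→φ1] = [576, 2592, 480, 360]
r8 m[sprk→φ4] = [5760, 15552, 6720, 9720]
r8 m[fog→φ2] = [5, 6, 3, 3]
r8 m[fog→φ5] = [10368, 15552, 11664, 10368]
r9 m[φ0→rain] = [432, 1296, 432, 1944]
r9 m[φ0→sprk] = [288, 432, 240, 360]
r9 m[φ1→cld] = [23328, 3360, 5184, 12960]
r9 m[φ1→sprk] = [20, 36, 28, 27]
r9 m[φ2→rain] = [40, 40, 24, 48]
r9 m[φ2→fog] = [10368, 15552, 11664, 10368]
r9 m[φ3→cld] = [4, 4, 2, 3]
r9 m[φ4→sprk] = [2, 6, 2, 1]
r9 m[φ5→fog] = [5, 6, 3, 3]
r9 m[rain→φ0] = [40, 40, 24, 48]
r9 m[rain→φ2] = [432, 1296, 432, 1944]
r9 m[cld→φ1] = [4, 4, 2, 3]
r9 m[cld→φ3] = [23328, 3360, 5184, 12960]
r9 m[sprk→φ0] = [40, 216, 56, 27]
r9 m[sprk→φ1] = [576, 2592, 480, 360]
r9 m[sprk→φ4] = [5760, 15552, 6720, 9720]
r9 m[fog→φ2] = [5, 6, 3, 3]
r9 m[fog→φ5] = [10368, 15552, 11664, 10368]
fixed point reached at round 9
traceback from rain: (rain=3, cld=0, sprk=1, fog=1), score=93312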